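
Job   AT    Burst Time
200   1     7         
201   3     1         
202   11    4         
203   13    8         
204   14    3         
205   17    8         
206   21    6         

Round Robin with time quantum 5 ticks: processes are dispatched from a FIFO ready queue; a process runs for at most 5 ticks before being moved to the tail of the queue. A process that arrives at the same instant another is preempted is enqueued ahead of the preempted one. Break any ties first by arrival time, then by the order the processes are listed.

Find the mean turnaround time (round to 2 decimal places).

Timeline: | idle 0-1 | 200 1-6 | 201 6-7 | 200 7-9 | idle 9-11 | 202 11-15 | 203 15-20 | 204 20-23 | 205 23-28 | 203 28-31 | 206 31-36 | 205 36-39 | 206 39-40 |
Completion: 200=9  201=7  202=15  203=31  204=23  205=39  206=40
Turnaround times: 200=8, 201=4, 202=4, 203=18, 204=9, 205=22, 206=19
Average turnaround = (8+4+4+18+9+22+19) / 7 = 84/7 = 12.00

12.00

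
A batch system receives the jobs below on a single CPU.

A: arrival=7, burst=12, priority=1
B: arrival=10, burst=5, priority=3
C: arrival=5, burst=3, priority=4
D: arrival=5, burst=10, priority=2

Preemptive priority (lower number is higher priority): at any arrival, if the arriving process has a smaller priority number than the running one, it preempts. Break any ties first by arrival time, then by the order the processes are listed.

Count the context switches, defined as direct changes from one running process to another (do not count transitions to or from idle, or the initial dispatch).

Timeline: | idle 0-5 | D 5-7 | A 7-19 | D 19-27 | B 27-32 | C 32-35 |
Completion: A=19  B=32  C=35  D=27

4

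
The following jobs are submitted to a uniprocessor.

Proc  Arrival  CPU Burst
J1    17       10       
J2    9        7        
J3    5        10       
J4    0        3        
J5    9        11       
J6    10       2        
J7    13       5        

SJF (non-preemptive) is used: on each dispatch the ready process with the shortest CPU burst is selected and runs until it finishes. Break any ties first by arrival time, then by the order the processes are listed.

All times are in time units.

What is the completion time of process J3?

15

Schedule: | J4 0-3 | idle 3-5 | J3 5-15 | J6 15-17 | J7 17-22 | J2 22-29 | J1 29-39 | J5 39-50 |
Completion: J1=39  J2=29  J3=15  J4=3  J5=50  J6=17  J7=22
Turnaround (C−A): J1=22  J2=20  J3=10  J4=3  J5=41  J6=7  J7=9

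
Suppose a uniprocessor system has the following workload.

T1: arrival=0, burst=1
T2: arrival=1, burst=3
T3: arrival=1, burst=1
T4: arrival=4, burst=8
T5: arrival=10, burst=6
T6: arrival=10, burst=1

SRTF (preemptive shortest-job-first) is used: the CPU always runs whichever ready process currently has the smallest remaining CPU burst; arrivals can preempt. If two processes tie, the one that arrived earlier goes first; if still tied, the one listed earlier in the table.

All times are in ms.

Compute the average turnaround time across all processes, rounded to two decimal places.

4.50

Schedule: | T1 0-1 | T3 1-2 | T2 2-5 | T4 5-10 | T6 10-11 | T4 11-14 | T5 14-20 |
Completion: T1=1  T2=5  T3=2  T4=14  T5=20  T6=11
Turnaround (C−A): T1=1  T2=4  T3=1  T4=10  T5=10  T6=1
Turnaround times: T1=1, T2=4, T3=1, T4=10, T5=10, T6=1
Average turnaround = (1+4+1+10+10+1) / 6 = 27/6 = 4.50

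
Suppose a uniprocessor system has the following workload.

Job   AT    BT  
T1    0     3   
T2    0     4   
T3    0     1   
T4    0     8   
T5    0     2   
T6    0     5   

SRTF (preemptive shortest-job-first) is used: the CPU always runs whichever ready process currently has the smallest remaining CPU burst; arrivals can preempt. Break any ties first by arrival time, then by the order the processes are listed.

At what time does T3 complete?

1

Timeline: | T3 0-1 | T5 1-3 | T1 3-6 | T2 6-10 | T6 10-15 | T4 15-23 |
Completion: T1=6  T2=10  T3=1  T4=23  T5=3  T6=15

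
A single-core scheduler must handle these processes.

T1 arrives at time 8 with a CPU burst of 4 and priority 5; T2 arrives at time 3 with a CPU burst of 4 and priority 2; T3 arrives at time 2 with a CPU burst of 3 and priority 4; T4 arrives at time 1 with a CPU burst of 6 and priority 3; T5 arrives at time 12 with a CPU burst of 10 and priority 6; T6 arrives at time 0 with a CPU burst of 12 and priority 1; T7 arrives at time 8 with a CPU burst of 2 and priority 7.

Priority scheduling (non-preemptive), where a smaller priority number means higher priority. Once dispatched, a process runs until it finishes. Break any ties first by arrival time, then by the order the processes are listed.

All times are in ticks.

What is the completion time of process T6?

12

Gantt: | T6 0-12 | T2 12-16 | T4 16-22 | T3 22-25 | T1 25-29 | T5 29-39 | T7 39-41 |
Completion: T1=29  T2=16  T3=25  T4=22  T5=39  T6=12  T7=41
Turnaround (C−A): T1=21  T2=13  T3=23  T4=21  T5=27  T6=12  T7=33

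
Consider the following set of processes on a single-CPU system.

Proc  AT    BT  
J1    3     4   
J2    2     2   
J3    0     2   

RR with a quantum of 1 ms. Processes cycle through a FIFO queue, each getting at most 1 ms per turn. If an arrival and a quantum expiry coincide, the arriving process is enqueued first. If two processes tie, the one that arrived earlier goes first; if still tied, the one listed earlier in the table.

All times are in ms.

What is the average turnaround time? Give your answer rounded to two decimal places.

3.33

Schedule: | J3 0-2 | J2 2-3 | J1 3-4 | J2 4-5 | J1 5-8 |
Completion: J1=8  J2=5  J3=2
Turnaround (C−A): J1=5  J2=3  J3=2
Turnaround times: J1=5, J2=3, J3=2
Average turnaround = (5+3+2) / 3 = 10/3 = 3.33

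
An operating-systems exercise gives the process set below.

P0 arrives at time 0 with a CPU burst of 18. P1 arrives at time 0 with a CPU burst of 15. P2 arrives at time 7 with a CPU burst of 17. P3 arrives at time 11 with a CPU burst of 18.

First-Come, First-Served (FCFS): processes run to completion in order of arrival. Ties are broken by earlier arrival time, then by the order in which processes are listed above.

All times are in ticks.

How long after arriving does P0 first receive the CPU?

0

Timeline: | P0 0-18 | P1 18-33 | P2 33-50 | P3 50-68 |
Completion: P0=18  P1=33  P2=50  P3=68
Turnaround (C−A): P0=18  P1=33  P2=43  P3=57
Response(P0) = first start − arrival = 0 − 0 = 0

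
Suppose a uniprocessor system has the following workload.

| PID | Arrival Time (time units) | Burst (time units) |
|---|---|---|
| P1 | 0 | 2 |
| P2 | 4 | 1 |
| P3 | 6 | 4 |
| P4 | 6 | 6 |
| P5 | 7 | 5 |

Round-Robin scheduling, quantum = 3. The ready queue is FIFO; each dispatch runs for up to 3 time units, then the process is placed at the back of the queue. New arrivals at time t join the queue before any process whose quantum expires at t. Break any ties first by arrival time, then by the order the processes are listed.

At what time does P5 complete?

Schedule: | P1 0-2 | idle 2-4 | P2 4-5 | idle 5-6 | P3 6-9 | P4 9-12 | P5 12-15 | P3 15-16 | P4 16-19 | P5 19-21 |
Completion: P1=2  P2=5  P3=16  P4=19  P5=21

21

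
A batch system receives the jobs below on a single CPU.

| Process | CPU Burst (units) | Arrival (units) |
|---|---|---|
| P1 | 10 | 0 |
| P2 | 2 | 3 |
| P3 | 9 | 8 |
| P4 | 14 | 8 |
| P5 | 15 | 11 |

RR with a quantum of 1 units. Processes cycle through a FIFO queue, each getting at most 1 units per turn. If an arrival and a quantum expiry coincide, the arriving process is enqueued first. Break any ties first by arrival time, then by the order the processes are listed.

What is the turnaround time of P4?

39

Schedule: | P1 0-3 | P2 3-4 | P1 4-5 | P2 5-6 | P1 6-8 | P3 8-9 | P4 9-10 | P1 10-11 | P3 11-12 | P4 12-13 | P5 13-14 | P1 14-15 | P3 15-16 | P4 16-17 | P5 17-18 | P1 18-19 | P3 19-20 | P4 20-21 | P5 21-22 | P1 22-23 | P3 23-24 | P4 24-25 | P5 25-26 | P3 26-27 | P4 27-28 | P5 28-29 | P3 29-30 | P4 30-31 | P5 31-32 | P3 32-33 | P4 33-34 | P5 34-35 | P3 35-36 | P4 36-37 | P5 37-38 | P4 38-39 | P5 39-40 | P4 40-41 | P5 41-42 | P4 42-43 | P5 43-44 | P4 44-45 | P5 45-46 | P4 46-47 | P5 47-50 |
Completion: P1=23  P2=6  P3=36  P4=47  P5=50
Turnaround (C−A): P1=23  P2=3  P3=28  P4=39  P5=39
Turnaround(P4) = completion − arrival = 47 − 8 = 39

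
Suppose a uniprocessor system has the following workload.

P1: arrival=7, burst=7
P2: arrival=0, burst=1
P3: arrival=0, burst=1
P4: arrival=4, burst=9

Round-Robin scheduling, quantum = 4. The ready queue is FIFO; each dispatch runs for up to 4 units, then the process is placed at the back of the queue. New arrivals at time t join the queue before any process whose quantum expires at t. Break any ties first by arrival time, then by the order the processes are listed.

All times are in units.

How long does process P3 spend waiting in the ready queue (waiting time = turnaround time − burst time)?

Schedule: | P2 0-1 | P3 1-2 | idle 2-4 | P4 4-8 | P1 8-12 | P4 12-16 | P1 16-19 | P4 19-20 |
Completion: P1=19  P2=1  P3=2  P4=20
Waiting(P3) = turnaround − burst = 2 − 1 = 1

1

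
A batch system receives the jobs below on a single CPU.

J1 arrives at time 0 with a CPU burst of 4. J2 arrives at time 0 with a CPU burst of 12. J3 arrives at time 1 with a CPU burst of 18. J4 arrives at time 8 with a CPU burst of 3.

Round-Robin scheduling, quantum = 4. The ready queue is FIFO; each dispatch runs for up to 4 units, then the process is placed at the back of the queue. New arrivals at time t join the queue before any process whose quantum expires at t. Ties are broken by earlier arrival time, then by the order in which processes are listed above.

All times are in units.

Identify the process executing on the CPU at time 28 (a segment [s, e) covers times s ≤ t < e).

J3

Gantt: | J1 0-4 | J2 4-8 | J3 8-12 | J4 12-15 | J2 15-19 | J3 19-23 | J2 23-27 | J3 27-37 |
Completion: J1=4  J2=27  J3=37  J4=15
Turnaround (C−A): J1=4  J2=27  J3=36  J4=7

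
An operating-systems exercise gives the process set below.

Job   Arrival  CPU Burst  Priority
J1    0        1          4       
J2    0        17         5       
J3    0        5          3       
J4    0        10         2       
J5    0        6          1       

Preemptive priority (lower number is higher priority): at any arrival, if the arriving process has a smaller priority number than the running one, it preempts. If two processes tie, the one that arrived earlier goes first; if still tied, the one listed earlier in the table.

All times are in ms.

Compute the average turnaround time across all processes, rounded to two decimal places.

Schedule: | J5 0-6 | J4 6-16 | J3 16-21 | J1 21-22 | J2 22-39 |
Completion: J1=22  J2=39  J3=21  J4=16  J5=6
Turnaround (C−A): J1=22  J2=39  J3=21  J4=16  J5=6
Turnaround times: J1=22, J2=39, J3=21, J4=16, J5=6
Average turnaround = (22+39+21+16+6) / 5 = 104/5 = 20.80

20.80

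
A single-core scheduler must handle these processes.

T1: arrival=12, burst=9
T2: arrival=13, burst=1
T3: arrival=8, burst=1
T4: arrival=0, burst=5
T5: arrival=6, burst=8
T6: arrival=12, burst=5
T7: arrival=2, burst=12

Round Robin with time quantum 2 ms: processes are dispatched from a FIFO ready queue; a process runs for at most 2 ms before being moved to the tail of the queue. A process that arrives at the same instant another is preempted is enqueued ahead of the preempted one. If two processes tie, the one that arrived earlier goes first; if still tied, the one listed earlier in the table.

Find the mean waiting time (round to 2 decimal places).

Schedule: | T4 0-2 | T7 2-4 | T4 4-6 | T7 6-8 | T5 8-10 | T4 10-11 | T3 11-12 | T7 12-14 | T5 14-16 | T1 16-18 | T6 18-20 | T2 20-21 | T7 21-23 | T5 23-25 | T1 25-27 | T6 27-29 | T7 29-31 | T5 31-33 | T1 33-35 | T6 35-36 | T7 36-38 | T1 38-41 |
Completion: T1=41  T2=21  T3=12  T4=11  T5=33  T6=36  T7=38
Turnaround (C−A): T1=29  T2=8  T3=4  T4=11  T5=27  T6=24  T7=36
Waiting times: T1=20, T2=7, T3=3, T4=6, T5=19, T6=19, T7=24
Average waiting = (20+7+3+6+19+19+24) / 7 = 98/7 = 14.00

14.00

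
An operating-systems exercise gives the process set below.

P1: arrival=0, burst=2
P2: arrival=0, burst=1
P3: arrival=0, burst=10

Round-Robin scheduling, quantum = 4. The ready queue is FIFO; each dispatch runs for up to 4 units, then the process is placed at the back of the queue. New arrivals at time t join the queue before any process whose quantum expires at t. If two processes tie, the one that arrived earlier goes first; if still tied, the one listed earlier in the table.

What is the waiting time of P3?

Gantt: | P1 0-2 | P2 2-3 | P3 3-13 |
Completion: P1=2  P2=3  P3=13
Turnaround (C−A): P1=2  P2=3  P3=13
Waiting(P3) = turnaround − burst = 13 − 10 = 3

3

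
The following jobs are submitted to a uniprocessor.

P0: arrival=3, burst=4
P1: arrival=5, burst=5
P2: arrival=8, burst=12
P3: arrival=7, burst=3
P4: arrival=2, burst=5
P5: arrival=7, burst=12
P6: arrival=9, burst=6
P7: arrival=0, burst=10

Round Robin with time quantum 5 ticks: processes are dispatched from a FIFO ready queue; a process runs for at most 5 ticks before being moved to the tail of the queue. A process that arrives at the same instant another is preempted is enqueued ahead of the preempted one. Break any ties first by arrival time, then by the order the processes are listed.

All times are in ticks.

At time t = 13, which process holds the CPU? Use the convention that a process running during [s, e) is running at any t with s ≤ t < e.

Timeline: | P7 0-5 | P4 5-10 | P0 10-14 | P1 14-19 | P7 19-24 | P3 24-27 | P5 27-32 | P2 32-37 | P6 37-42 | P5 42-47 | P2 47-52 | P6 52-53 | P5 53-55 | P2 55-57 |
Completion: P0=14  P1=19  P2=57  P3=27  P4=10  P5=55  P6=53  P7=24
Turnaround (C−A): P0=11  P1=14  P2=49  P3=20  P4=8  P5=48  P6=44  P7=24

P0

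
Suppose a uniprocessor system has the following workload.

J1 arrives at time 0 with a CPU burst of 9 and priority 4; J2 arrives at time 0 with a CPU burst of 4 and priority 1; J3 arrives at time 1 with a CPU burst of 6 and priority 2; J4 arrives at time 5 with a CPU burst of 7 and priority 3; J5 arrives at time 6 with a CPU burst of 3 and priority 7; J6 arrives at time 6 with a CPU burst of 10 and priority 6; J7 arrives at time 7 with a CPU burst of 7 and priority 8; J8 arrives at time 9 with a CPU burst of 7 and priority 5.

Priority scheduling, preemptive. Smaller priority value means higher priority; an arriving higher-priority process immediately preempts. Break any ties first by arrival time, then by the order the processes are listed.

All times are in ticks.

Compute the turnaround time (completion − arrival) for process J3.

Gantt: | J2 0-4 | J3 4-10 | J4 10-17 | J1 17-26 | J8 26-33 | J6 33-43 | J5 43-46 | J7 46-53 |
Completion: J1=26  J2=4  J3=10  J4=17  J5=46  J6=43  J7=53  J8=33
Turnaround(J3) = completion − arrival = 10 − 1 = 9

9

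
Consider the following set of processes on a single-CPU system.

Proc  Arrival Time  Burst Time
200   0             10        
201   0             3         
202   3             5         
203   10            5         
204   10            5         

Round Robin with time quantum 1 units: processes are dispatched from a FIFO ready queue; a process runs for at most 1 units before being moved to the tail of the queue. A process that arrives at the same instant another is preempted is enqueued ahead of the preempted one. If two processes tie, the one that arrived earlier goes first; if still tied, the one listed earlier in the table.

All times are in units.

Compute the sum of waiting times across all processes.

55

Timeline: | 200 0-1 | 201 1-2 | 200 2-3 | 201 3-4 | 202 4-5 | 200 5-6 | 201 6-7 | 202 7-8 | 200 8-9 | 202 9-10 | 200 10-11 | 203 11-12 | 204 12-13 | 202 13-14 | 200 14-15 | 203 15-16 | 204 16-17 | 202 17-18 | 200 18-19 | 203 19-20 | 204 20-21 | 200 21-22 | 203 22-23 | 204 23-24 | 200 24-25 | 203 25-26 | 204 26-27 | 200 27-28 |
Completion: 200=28  201=7  202=18  203=26  204=27
Turnaround (C−A): 200=28  201=7  202=15  203=16  204=17
Waiting = turnaround − burst: 200=18, 201=4, 202=10, 203=11, 204=12
Total waiting = 18 + 4 + 10 + 11 + 12 = 55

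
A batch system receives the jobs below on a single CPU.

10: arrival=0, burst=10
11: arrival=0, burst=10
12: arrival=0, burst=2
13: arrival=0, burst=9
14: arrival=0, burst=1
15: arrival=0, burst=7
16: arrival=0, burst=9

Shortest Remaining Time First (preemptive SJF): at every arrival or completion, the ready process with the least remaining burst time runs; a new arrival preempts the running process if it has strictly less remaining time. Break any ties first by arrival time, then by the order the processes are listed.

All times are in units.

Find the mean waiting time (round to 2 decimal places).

Schedule: | 14 0-1 | 12 1-3 | 15 3-10 | 13 10-19 | 16 19-28 | 10 28-38 | 11 38-48 |
Completion: 10=38  11=48  12=3  13=19  14=1  15=10  16=28
Turnaround (C−A): 10=38  11=48  12=3  13=19  14=1  15=10  16=28
Waiting times: 10=28, 11=38, 12=1, 13=10, 14=0, 15=3, 16=19
Average waiting = (28+38+1+10+0+3+19) / 7 = 99/7 = 14.14

14.14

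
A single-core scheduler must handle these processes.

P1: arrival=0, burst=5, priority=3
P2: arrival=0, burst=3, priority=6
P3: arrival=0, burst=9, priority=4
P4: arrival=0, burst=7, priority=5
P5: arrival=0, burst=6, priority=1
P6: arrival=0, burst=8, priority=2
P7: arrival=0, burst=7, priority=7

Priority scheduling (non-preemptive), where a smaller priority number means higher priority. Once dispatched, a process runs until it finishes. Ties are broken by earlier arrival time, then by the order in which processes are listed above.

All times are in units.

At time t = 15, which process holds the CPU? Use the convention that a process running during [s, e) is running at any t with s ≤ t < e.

Timeline: | P5 0-6 | P6 6-14 | P1 14-19 | P3 19-28 | P4 28-35 | P2 35-38 | P7 38-45 |
Completion: P1=19  P2=38  P3=28  P4=35  P5=6  P6=14  P7=45
Turnaround (C−A): P1=19  P2=38  P3=28  P4=35  P5=6  P6=14  P7=45

P1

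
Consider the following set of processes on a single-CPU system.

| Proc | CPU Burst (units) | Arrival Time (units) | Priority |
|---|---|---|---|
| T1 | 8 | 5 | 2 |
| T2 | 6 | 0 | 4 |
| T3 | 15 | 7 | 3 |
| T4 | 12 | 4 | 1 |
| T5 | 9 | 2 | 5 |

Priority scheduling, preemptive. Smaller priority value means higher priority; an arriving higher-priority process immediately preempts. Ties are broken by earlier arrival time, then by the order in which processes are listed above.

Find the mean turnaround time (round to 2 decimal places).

30.40

Timeline: | T2 0-4 | T4 4-16 | T1 16-24 | T3 24-39 | T2 39-41 | T5 41-50 |
Completion: T1=24  T2=41  T3=39  T4=16  T5=50
Turnaround (C−A): T1=19  T2=41  T3=32  T4=12  T5=48
Turnaround times: T1=19, T2=41, T3=32, T4=12, T5=48
Average turnaround = (19+41+32+12+48) / 5 = 152/5 = 30.40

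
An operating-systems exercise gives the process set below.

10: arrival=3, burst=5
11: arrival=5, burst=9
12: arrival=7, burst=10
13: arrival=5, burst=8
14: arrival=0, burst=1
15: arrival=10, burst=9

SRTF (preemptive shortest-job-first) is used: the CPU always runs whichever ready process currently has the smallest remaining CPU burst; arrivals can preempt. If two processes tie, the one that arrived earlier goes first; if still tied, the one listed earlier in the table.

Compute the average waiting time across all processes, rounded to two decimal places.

Gantt: | 14 0-1 | idle 1-3 | 10 3-8 | 13 8-16 | 11 16-25 | 15 25-34 | 12 34-44 |
Completion: 10=8  11=25  12=44  13=16  14=1  15=34
Turnaround (C−A): 10=5  11=20  12=37  13=11  14=1  15=24
Waiting times: 10=0, 11=11, 12=27, 13=3, 14=0, 15=15
Average waiting = (0+11+27+3+0+15) / 6 = 56/6 = 9.33

9.33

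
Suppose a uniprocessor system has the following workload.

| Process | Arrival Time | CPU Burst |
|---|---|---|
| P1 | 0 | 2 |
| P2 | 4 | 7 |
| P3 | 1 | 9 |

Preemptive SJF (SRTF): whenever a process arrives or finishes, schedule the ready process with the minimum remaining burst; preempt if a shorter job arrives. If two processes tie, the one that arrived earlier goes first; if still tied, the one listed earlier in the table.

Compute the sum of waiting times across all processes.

8

Gantt: | P1 0-2 | P3 2-11 | P2 11-18 |
Completion: P1=2  P2=18  P3=11
Turnaround (C−A): P1=2  P2=14  P3=10
Waiting = turnaround − burst: P1=0, P2=7, P3=1
Total waiting = 0 + 7 + 1 = 8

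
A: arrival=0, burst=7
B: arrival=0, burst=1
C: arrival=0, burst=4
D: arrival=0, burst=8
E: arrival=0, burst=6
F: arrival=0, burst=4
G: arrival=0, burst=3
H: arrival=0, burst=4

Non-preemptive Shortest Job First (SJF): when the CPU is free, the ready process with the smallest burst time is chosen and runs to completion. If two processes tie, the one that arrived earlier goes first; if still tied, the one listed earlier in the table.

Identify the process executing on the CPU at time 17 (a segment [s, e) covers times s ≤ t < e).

Gantt: | B 0-1 | G 1-4 | C 4-8 | F 8-12 | H 12-16 | E 16-22 | A 22-29 | D 29-37 |
Completion: A=29  B=1  C=8  D=37  E=22  F=12  G=4  H=16

E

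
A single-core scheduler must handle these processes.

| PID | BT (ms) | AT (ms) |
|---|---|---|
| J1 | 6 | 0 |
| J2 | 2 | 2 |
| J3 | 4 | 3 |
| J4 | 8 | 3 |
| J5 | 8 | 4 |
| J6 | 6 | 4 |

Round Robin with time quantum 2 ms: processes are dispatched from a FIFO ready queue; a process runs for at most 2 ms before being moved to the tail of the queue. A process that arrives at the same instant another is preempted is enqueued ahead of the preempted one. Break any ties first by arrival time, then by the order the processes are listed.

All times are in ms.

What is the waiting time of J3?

11

Timeline: | J1 0-2 | J2 2-4 | J1 4-6 | J3 6-8 | J4 8-10 | J5 10-12 | J6 12-14 | J1 14-16 | J3 16-18 | J4 18-20 | J5 20-22 | J6 22-24 | J4 24-26 | J5 26-28 | J6 28-30 | J4 30-32 | J5 32-34 |
Completion: J1=16  J2=4  J3=18  J4=32  J5=34  J6=30
Turnaround (C−A): J1=16  J2=2  J3=15  J4=29  J5=30  J6=26
Waiting(J3) = turnaround − burst = 15 − 4 = 11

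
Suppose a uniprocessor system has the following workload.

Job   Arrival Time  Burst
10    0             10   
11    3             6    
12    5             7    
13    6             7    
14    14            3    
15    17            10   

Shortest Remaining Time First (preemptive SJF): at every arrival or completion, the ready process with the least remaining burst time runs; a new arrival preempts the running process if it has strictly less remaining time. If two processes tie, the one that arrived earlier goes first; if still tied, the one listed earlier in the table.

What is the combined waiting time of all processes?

58

Timeline: | 10 0-3 | 11 3-9 | 10 9-16 | 14 16-19 | 12 19-26 | 13 26-33 | 15 33-43 |
Completion: 10=16  11=9  12=26  13=33  14=19  15=43
Turnaround (C−A): 10=16  11=6  12=21  13=27  14=5  15=26
Waiting = turnaround − burst: 10=6, 11=0, 12=14, 13=20, 14=2, 15=16
Total waiting = 6 + 0 + 14 + 20 + 2 + 16 = 58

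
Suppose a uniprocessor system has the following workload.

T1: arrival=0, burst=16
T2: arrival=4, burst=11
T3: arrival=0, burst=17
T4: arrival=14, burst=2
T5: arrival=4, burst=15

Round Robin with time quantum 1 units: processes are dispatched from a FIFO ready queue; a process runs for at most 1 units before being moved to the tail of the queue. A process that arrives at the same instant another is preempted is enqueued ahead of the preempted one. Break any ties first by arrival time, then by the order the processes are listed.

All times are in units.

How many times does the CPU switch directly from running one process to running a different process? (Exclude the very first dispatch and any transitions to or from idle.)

Timeline: | T1 0-1 | T3 1-2 | T1 2-3 | T3 3-4 | T1 4-5 | T2 5-6 | T5 6-7 | T3 7-8 | T1 8-9 | T2 9-10 | T5 10-11 | T3 11-12 | T1 12-13 | T2 13-14 | T5 14-15 | T3 15-16 | T1 16-17 | T4 17-18 | T2 18-19 | T5 19-20 | T3 20-21 | T1 21-22 | T4 22-23 | T2 23-24 | T5 24-25 | T3 25-26 | T1 26-27 | T2 27-28 | T5 28-29 | T3 29-30 | T1 30-31 | T2 31-32 | T5 32-33 | T3 33-34 | T1 34-35 | T2 35-36 | T5 36-37 | T3 37-38 | T1 38-39 | T2 39-40 | T5 40-41 | T3 41-42 | T1 42-43 | T2 43-44 | T5 44-45 | T3 45-46 | T1 46-47 | T2 47-48 | T5 48-49 | T3 49-50 | T1 50-51 | T5 51-52 | T3 52-53 | T1 53-54 | T5 54-55 | T3 55-56 | T1 56-57 | T5 57-58 | T3 58-59 | T5 59-60 | T3 60-61 |
Completion: T1=57  T2=48  T3=61  T4=23  T5=60

60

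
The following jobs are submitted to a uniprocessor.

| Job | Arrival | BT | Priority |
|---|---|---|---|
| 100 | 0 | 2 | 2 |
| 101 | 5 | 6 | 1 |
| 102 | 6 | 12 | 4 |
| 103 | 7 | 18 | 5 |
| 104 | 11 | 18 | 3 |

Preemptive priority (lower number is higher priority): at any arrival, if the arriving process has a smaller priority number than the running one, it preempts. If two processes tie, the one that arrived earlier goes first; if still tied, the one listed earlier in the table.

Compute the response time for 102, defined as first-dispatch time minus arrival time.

Schedule: | 100 0-2 | idle 2-5 | 101 5-11 | 104 11-29 | 102 29-41 | 103 41-59 |
Completion: 100=2  101=11  102=41  103=59  104=29
Turnaround (C−A): 100=2  101=6  102=35  103=52  104=18
Response(102) = first start − arrival = 29 − 6 = 23

23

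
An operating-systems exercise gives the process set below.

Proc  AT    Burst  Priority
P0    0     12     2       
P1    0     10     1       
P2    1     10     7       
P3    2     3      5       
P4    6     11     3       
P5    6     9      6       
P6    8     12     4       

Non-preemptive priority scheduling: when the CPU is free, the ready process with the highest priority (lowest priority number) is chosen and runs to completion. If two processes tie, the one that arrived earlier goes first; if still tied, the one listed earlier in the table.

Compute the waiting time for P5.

42

Gantt: | P1 0-10 | P0 10-22 | P4 22-33 | P6 33-45 | P3 45-48 | P5 48-57 | P2 57-67 |
Completion: P0=22  P1=10  P2=67  P3=48  P4=33  P5=57  P6=45
Turnaround (C−A): P0=22  P1=10  P2=66  P3=46  P4=27  P5=51  P6=37
Waiting(P5) = turnaround − burst = 51 − 9 = 42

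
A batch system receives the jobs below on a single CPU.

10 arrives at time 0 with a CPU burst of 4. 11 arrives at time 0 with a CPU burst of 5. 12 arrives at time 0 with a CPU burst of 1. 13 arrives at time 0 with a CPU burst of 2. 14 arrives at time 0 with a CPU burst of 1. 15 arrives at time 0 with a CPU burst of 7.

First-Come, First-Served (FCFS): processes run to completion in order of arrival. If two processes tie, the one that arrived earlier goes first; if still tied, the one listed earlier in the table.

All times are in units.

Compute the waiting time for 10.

Gantt: | 10 0-4 | 11 4-9 | 12 9-10 | 13 10-12 | 14 12-13 | 15 13-20 |
Completion: 10=4  11=9  12=10  13=12  14=13  15=20
Waiting(10) = turnaround − burst = 4 − 4 = 0

0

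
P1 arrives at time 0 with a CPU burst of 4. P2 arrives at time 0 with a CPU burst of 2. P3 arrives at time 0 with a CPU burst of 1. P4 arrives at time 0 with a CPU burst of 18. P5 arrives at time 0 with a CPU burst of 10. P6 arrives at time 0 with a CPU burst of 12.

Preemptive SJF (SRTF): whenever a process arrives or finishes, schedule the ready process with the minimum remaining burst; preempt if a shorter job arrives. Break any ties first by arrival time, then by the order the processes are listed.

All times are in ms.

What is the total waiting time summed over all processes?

Timeline: | P3 0-1 | P2 1-3 | P1 3-7 | P5 7-17 | P6 17-29 | P4 29-47 |
Completion: P1=7  P2=3  P3=1  P4=47  P5=17  P6=29
Waiting = turnaround − burst: P1=3, P2=1, P3=0, P4=29, P5=7, P6=17
Total waiting = 3 + 1 + 0 + 29 + 7 + 17 = 57

57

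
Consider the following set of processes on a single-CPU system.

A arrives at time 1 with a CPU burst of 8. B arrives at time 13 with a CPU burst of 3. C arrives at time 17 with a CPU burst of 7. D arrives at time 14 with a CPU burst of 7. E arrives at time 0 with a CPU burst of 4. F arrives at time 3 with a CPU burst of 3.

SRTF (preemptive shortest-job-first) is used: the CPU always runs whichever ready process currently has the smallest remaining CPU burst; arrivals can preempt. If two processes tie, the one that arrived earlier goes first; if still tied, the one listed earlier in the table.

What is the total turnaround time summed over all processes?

53

Gantt: | E 0-4 | F 4-7 | A 7-15 | B 15-18 | D 18-25 | C 25-32 |
Completion: A=15  B=18  C=32  D=25  E=4  F=7
Turnaround = completion − arrival: A=14, B=5, C=15, D=11, E=4, F=4
Total turnaround = 14 + 5 + 15 + 11 + 4 + 4 = 53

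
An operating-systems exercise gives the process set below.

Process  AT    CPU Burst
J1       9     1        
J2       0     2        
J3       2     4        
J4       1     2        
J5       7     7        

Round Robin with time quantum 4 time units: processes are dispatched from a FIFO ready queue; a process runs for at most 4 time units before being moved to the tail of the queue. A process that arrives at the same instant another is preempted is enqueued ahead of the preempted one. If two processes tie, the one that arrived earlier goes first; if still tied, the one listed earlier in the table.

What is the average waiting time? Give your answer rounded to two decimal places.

Schedule: | J2 0-2 | J4 2-4 | J3 4-8 | J5 8-12 | J1 12-13 | J5 13-16 |
Completion: J1=13  J2=2  J3=8  J4=4  J5=16
Turnaround (C−A): J1=4  J2=2  J3=6  J4=3  J5=9
Waiting times: J1=3, J2=0, J3=2, J4=1, J5=2
Average waiting = (3+0+2+1+2) / 5 = 8/5 = 1.60

1.60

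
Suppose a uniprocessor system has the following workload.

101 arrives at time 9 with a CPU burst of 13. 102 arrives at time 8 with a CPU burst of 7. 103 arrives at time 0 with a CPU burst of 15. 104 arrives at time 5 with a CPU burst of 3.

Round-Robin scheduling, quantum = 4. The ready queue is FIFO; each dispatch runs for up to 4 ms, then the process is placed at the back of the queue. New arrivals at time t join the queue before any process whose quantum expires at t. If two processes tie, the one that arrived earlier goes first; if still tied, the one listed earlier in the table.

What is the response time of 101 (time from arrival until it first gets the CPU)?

10

Timeline: | 103 0-8 | 104 8-11 | 102 11-15 | 103 15-19 | 101 19-23 | 102 23-26 | 103 26-29 | 101 29-38 |
Completion: 101=38  102=26  103=29  104=11
Turnaround (C−A): 101=29  102=18  103=29  104=6
Response(101) = first start − arrival = 19 − 9 = 10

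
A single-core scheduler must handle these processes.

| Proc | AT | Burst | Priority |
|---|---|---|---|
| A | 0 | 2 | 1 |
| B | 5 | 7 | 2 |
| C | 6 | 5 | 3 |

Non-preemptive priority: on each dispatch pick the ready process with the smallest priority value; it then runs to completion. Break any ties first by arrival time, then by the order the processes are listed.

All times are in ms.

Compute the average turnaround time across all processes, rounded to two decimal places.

6.67

Schedule: | A 0-2 | idle 2-5 | B 5-12 | C 12-17 |
Completion: A=2  B=12  C=17
Turnaround (C−A): A=2  B=7  C=11
Turnaround times: A=2, B=7, C=11
Average turnaround = (2+7+11) / 3 = 20/3 = 6.67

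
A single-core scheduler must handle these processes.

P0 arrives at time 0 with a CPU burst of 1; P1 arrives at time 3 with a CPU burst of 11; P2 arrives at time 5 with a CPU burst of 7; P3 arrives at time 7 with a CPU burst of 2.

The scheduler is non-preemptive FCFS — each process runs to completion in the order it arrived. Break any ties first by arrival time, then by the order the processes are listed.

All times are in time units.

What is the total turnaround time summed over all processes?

Schedule: | P0 0-1 | idle 1-3 | P1 3-14 | P2 14-21 | P3 21-23 |
Completion: P0=1  P1=14  P2=21  P3=23
Turnaround = completion − arrival: P0=1, P1=11, P2=16, P3=16
Total turnaround = 1 + 11 + 16 + 16 = 44

44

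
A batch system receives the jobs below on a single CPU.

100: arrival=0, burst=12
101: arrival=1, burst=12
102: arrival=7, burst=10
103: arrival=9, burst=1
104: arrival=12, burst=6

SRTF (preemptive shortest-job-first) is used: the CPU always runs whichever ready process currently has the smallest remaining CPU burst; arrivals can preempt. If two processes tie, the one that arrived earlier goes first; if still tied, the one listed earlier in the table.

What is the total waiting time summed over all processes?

42

Schedule: | 100 0-9 | 103 9-10 | 100 10-13 | 104 13-19 | 102 19-29 | 101 29-41 |
Completion: 100=13  101=41  102=29  103=10  104=19
Turnaround (C−A): 100=13  101=40  102=22  103=1  104=7
Waiting = turnaround − burst: 100=1, 101=28, 102=12, 103=0, 104=1
Total waiting = 1 + 28 + 12 + 0 + 1 = 42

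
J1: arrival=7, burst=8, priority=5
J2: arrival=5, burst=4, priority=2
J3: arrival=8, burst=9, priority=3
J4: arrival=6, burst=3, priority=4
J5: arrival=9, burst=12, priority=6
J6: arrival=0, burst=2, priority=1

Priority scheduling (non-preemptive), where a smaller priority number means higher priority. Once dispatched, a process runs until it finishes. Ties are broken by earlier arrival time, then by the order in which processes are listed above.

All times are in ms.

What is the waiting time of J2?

Gantt: | J6 0-2 | idle 2-5 | J2 5-9 | J3 9-18 | J4 18-21 | J1 21-29 | J5 29-41 |
Completion: J1=29  J2=9  J3=18  J4=21  J5=41  J6=2
Turnaround (C−A): J1=22  J2=4  J3=10  J4=15  J5=32  J6=2
Waiting(J2) = turnaround − burst = 4 − 4 = 0

0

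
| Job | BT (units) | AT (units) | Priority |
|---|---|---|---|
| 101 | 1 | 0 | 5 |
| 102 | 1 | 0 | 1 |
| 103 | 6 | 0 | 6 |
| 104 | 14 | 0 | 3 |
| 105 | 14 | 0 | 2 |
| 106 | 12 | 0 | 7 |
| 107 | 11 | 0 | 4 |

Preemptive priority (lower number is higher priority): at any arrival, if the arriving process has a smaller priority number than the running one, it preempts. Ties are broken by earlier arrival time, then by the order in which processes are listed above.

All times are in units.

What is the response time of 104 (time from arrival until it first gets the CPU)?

Gantt: | 102 0-1 | 105 1-15 | 104 15-29 | 107 29-40 | 101 40-41 | 103 41-47 | 106 47-59 |
Completion: 101=41  102=1  103=47  104=29  105=15  106=59  107=40
Turnaround (C−A): 101=41  102=1  103=47  104=29  105=15  106=59  107=40
Response(104) = first start − arrival = 15 − 0 = 15

15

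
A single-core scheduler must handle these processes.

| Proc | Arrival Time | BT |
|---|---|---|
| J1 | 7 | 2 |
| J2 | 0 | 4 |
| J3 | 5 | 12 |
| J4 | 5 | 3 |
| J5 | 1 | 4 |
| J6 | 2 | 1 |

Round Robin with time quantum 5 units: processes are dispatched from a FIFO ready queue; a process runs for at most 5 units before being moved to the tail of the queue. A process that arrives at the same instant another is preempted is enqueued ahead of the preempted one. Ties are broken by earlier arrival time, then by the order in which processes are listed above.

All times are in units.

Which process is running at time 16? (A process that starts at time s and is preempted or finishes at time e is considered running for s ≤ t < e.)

Gantt: | J2 0-4 | J5 4-8 | J6 8-9 | J3 9-14 | J4 14-17 | J1 17-19 | J3 19-26 |
Completion: J1=19  J2=4  J3=26  J4=17  J5=8  J6=9

J4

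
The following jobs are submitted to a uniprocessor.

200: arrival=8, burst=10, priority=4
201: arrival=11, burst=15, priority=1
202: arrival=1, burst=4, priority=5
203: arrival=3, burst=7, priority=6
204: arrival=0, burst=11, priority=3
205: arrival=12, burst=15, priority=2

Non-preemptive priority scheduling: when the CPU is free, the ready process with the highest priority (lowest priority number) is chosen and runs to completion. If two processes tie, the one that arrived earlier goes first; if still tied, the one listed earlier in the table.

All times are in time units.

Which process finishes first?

204

Timeline: | 204 0-11 | 201 11-26 | 205 26-41 | 200 41-51 | 202 51-55 | 203 55-62 |
Completion: 200=51  201=26  202=55  203=62  204=11  205=41
Finish order: 204 → 201 → 205 → 200 → 202 → 203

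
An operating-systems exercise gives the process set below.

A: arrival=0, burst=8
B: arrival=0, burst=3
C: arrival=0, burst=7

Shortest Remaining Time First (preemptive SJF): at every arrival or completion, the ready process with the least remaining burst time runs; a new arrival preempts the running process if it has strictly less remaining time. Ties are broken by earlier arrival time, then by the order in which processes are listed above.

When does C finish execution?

Schedule: | B 0-3 | C 3-10 | A 10-18 |
Completion: A=18  B=3  C=10
Turnaround (C−A): A=18  B=3  C=10

10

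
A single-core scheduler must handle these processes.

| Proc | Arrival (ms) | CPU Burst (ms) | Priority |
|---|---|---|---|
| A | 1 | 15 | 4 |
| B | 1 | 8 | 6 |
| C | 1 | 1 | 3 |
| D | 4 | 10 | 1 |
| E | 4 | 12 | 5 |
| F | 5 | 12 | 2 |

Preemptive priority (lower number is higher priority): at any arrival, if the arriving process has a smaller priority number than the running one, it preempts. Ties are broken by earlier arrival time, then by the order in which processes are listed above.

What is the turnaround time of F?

Gantt: | idle 0-1 | C 1-2 | A 2-4 | D 4-14 | F 14-26 | A 26-39 | E 39-51 | B 51-59 |
Completion: A=39  B=59  C=2  D=14  E=51  F=26
Turnaround(F) = completion − arrival = 26 − 5 = 21

21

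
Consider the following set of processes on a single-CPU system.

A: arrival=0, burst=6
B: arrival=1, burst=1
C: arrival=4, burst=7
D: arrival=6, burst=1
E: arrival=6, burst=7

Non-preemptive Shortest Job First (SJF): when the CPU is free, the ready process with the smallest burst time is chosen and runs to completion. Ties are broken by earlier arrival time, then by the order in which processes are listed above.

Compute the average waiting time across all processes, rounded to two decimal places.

Gantt: | A 0-6 | B 6-7 | D 7-8 | C 8-15 | E 15-22 |
Completion: A=6  B=7  C=15  D=8  E=22
Turnaround (C−A): A=6  B=6  C=11  D=2  E=16
Waiting times: A=0, B=5, C=4, D=1, E=9
Average waiting = (0+5+4+1+9) / 5 = 19/5 = 3.80

3.80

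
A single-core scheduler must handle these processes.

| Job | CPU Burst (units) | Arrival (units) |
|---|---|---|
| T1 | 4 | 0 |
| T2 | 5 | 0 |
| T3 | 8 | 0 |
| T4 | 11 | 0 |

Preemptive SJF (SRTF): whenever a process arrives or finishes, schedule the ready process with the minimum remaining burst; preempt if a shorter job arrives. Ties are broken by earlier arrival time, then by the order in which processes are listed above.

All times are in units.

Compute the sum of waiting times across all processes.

30

Schedule: | T1 0-4 | T2 4-9 | T3 9-17 | T4 17-28 |
Completion: T1=4  T2=9  T3=17  T4=28
Turnaround (C−A): T1=4  T2=9  T3=17  T4=28
Waiting = turnaround − burst: T1=0, T2=4, T3=9, T4=17
Total waiting = 0 + 4 + 9 + 17 = 30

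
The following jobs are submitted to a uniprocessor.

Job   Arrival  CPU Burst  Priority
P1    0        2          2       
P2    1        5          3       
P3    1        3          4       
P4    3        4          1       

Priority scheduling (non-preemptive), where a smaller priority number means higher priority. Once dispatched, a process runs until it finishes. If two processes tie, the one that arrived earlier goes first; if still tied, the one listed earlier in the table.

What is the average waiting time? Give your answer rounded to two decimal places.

Gantt: | P1 0-2 | P2 2-7 | P4 7-11 | P3 11-14 |
Completion: P1=2  P2=7  P3=14  P4=11
Waiting times: P1=0, P2=1, P3=10, P4=4
Average waiting = (0+1+10+4) / 4 = 15/4 = 3.75

3.75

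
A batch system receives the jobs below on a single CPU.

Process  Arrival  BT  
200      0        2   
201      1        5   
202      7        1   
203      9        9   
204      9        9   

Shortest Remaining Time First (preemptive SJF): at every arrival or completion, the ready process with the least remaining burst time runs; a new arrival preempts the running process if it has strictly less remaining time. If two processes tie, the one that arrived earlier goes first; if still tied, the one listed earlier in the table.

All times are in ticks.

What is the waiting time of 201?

1

Gantt: | 200 0-2 | 201 2-7 | 202 7-8 | idle 8-9 | 203 9-18 | 204 18-27 |
Completion: 200=2  201=7  202=8  203=18  204=27
Turnaround (C−A): 200=2  201=6  202=1  203=9  204=18
Waiting(201) = turnaround − burst = 6 − 5 = 1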